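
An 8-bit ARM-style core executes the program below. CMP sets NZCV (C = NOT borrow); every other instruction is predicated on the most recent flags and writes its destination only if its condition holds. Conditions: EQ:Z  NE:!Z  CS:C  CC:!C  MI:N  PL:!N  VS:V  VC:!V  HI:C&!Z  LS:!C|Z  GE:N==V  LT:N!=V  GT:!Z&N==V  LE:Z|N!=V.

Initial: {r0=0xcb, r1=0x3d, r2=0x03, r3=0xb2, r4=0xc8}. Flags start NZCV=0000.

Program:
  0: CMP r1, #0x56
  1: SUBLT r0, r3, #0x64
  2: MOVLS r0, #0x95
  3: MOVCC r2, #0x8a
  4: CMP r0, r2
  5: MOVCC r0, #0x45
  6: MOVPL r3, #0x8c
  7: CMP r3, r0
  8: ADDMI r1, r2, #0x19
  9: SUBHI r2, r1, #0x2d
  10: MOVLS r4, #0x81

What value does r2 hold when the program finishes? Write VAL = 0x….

VAL = 0x8a

0: ✓ CMP  NZCV=1000
1: ✓ SUBLT  r0←0x4e
2: ✓ MOVLS  r0←0x95
3: ✓ MOVCC  r2←0x8a
4: ✓ CMP  NZCV=0010
5: · MOVCC
6: ✓ MOVPL  r3←0x8c
7: ✓ CMP  NZCV=1000
8: ✓ ADDMI  r1←0xa3
9: · SUBHI
10: ✓ MOVLS  r4←0x81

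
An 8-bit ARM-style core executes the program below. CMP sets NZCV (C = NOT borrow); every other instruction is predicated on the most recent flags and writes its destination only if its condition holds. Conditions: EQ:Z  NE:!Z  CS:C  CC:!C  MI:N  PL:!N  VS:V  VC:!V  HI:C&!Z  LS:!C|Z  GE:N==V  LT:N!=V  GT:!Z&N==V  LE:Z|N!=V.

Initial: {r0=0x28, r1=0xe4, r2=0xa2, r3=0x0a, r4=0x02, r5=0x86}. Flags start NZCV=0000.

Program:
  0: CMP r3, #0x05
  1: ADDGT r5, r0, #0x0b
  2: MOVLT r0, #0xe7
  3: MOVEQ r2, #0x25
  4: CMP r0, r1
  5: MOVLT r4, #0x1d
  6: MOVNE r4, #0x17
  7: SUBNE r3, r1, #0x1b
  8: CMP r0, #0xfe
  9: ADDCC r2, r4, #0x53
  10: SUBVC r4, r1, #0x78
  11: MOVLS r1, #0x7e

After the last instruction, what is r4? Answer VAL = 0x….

0: ✓ CMP  NZCV=0010
1: ✓ ADDGT  r5←0x33
2: · MOVLT
3: · MOVEQ
4: ✓ CMP  NZCV=0000
5: · MOVLT
6: ✓ MOVNE  r4←0x17
7: ✓ SUBNE  r3←0xc9
8: ✓ CMP  NZCV=0000
9: ✓ ADDCC  r2←0x6a
10: ✓ SUBVC  r4←0x6c
11: ✓ MOVLS  r1←0x7e

VAL = 0x6c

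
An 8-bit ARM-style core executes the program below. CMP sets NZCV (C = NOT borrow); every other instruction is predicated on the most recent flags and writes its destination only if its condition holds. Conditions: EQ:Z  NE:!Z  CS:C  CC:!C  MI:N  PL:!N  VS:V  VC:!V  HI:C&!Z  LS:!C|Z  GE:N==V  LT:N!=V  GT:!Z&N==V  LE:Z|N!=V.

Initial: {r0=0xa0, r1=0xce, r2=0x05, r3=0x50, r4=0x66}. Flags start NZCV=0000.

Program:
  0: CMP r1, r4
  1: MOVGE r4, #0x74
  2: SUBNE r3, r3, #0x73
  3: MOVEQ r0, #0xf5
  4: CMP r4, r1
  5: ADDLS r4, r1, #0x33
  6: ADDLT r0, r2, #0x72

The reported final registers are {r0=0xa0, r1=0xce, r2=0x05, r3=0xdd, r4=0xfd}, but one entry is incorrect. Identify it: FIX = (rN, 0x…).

FIX = (r4, 0x01)

0: ✓ CMP  NZCV=0011
1: · MOVGE
2: ✓ SUBNE  r3←0xdd
3: · MOVEQ
4: ✓ CMP  NZCV=1001
5: ✓ ADDLS  r4←0x01
6: · ADDLT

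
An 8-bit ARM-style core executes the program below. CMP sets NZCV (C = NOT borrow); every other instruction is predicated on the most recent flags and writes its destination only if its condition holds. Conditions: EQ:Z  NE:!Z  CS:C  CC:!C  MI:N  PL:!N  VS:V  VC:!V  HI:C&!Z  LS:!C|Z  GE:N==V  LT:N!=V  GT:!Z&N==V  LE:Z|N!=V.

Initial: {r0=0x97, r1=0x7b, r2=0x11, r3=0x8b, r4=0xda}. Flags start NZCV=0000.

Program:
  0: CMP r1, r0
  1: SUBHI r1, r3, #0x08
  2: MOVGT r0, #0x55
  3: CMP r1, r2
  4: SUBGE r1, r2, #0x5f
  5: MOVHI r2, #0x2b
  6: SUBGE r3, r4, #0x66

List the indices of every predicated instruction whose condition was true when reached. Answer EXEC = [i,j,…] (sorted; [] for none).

0: ✓ CMP  NZCV=1001
1: · SUBHI
2: ✓ MOVGT  r0←0x55
3: ✓ CMP  NZCV=0010
4: ✓ SUBGE  r1←0xb2
5: ✓ MOVHI  r2←0x2b
6: ✓ SUBGE  r3←0x74

EXEC = [2,4,5,6]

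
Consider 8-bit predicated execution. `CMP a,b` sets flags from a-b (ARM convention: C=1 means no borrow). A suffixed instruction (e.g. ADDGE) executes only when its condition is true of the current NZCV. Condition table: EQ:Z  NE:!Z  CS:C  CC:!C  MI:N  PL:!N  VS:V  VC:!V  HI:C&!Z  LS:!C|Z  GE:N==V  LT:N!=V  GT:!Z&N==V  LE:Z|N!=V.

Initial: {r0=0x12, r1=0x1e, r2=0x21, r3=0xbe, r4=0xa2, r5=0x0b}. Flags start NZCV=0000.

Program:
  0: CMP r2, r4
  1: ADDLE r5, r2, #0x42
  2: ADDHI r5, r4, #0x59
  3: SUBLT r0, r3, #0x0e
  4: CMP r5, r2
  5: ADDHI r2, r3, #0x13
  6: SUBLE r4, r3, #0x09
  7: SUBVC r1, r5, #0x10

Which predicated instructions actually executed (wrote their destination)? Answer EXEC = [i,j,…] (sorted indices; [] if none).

[0] flags=0000 → (cmp)
[1] flags=0000 LE?F → skip
[2] flags=0000 HI?F → skip
[3] flags=0000 LT?F → skip
[4] flags=1000 → (cmp)
[5] flags=1000 HI?F → skip
[6] flags=1000 LE?T → r4=0xb5
[7] flags=1000 VC?T → r1=0xfb

EXEC = [6,7]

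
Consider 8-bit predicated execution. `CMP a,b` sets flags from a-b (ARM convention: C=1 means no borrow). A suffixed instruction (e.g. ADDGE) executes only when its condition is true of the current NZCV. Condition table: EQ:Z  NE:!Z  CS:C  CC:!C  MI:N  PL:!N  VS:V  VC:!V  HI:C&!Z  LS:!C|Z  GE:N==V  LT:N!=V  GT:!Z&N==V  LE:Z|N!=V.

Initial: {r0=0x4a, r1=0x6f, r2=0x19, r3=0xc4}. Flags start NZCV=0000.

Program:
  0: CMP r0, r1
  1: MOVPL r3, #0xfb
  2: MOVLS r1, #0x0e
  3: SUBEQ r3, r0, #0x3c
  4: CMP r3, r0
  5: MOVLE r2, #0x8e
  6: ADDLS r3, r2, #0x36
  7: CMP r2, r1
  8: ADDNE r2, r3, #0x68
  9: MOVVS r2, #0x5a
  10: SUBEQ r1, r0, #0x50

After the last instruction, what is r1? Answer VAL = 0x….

0: ✓ CMP  NZCV=1000
1: · MOVPL
2: ✓ MOVLS  r1←0x0e
3: · SUBEQ
4: ✓ CMP  NZCV=0011
5: ✓ MOVLE  r2←0x8e
6: · ADDLS
7: ✓ CMP  NZCV=1010
8: ✓ ADDNE  r2←0x2c
9: · MOVVS
10: · SUBEQ

VAL = 0x0e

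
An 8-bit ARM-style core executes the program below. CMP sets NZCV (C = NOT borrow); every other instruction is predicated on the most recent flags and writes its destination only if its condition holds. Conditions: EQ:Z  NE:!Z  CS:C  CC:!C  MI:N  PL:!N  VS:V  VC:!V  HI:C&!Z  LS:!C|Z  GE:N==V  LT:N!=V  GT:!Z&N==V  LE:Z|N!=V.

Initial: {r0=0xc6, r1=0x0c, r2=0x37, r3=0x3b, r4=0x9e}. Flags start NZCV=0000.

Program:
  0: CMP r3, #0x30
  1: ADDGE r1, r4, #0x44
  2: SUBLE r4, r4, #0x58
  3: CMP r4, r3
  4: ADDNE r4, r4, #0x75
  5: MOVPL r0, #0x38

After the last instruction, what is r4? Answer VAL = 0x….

VAL = 0x13

0: ✓ CMP  NZCV=0010
1: ✓ ADDGE  r1←0xe2
2: · SUBLE
3: ✓ CMP  NZCV=0011
4: ✓ ADDNE  r4←0x13
5: ✓ MOVPL  r0←0x38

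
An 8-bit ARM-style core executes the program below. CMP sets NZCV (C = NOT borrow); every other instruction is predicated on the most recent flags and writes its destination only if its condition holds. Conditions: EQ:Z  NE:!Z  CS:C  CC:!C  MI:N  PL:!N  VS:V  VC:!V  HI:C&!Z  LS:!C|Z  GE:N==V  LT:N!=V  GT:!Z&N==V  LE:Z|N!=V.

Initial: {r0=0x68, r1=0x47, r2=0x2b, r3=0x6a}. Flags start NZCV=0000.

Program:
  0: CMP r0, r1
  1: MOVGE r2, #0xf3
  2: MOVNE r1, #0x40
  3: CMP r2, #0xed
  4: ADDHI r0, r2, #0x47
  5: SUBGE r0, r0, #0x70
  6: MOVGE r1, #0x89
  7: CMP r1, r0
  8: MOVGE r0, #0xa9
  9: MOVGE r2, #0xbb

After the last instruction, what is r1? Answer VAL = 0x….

VAL = 0x89

0: ✓ CMP  NZCV=0010
1: ✓ MOVGE  r2←0xf3
2: ✓ MOVNE  r1←0x40
3: ✓ CMP  NZCV=0010
4: ✓ ADDHI  r0←0x3a
5: ✓ SUBGE  r0←0xca
6: ✓ MOVGE  r1←0x89
7: ✓ CMP  NZCV=1000
8: · MOVGE
9: · MOVGE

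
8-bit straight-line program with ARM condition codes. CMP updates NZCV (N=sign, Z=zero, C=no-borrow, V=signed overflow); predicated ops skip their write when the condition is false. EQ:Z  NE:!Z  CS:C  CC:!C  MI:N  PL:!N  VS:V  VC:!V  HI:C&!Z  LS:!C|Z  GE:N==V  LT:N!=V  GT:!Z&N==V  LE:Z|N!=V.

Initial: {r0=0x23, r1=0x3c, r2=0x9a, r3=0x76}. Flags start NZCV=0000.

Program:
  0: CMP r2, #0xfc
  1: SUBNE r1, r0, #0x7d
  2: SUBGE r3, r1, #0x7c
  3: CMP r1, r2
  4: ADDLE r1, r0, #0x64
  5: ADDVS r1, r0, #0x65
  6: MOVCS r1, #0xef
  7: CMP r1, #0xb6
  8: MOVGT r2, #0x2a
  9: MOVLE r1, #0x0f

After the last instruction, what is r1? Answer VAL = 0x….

VAL = 0xef

0: ✓ CMP  NZCV=1000
1: ✓ SUBNE  r1←0xa6
2: · SUBGE
3: ✓ CMP  NZCV=0010
4: · ADDLE
5: · ADDVS
6: ✓ MOVCS  r1←0xef
7: ✓ CMP  NZCV=0010
8: ✓ MOVGT  r2←0x2a
9: · MOVLE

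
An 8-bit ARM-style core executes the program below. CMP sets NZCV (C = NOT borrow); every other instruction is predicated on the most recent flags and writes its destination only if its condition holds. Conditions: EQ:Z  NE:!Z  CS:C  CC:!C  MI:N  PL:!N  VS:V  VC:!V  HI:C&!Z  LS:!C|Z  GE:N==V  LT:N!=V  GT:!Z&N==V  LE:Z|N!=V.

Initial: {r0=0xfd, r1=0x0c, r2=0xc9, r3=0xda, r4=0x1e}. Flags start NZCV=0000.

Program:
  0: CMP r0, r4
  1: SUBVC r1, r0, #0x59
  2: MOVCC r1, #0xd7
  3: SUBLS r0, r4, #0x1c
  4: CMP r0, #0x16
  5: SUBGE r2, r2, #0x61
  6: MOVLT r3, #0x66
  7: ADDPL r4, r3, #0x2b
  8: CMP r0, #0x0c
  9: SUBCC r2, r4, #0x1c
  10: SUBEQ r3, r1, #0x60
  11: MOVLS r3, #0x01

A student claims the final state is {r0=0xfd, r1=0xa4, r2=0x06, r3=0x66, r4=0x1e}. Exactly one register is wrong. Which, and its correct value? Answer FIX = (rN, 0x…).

[0] flags=1010 → (cmp)
[1] flags=1010 VC?T → r1=0xa4
[2] flags=1010 CC?F → skip
[3] flags=1010 LS?F → skip
[4] flags=1010 → (cmp)
[5] flags=1010 GE?F → skip
[6] flags=1010 LT?T → r3=0x66
[7] flags=1010 PL?F → skip
[8] flags=1010 → (cmp)
[9] flags=1010 CC?F → skip
[10] flags=1010 EQ?F → skip
[11] flags=1010 LS?F → skip

FIX = (r2, 0xc9)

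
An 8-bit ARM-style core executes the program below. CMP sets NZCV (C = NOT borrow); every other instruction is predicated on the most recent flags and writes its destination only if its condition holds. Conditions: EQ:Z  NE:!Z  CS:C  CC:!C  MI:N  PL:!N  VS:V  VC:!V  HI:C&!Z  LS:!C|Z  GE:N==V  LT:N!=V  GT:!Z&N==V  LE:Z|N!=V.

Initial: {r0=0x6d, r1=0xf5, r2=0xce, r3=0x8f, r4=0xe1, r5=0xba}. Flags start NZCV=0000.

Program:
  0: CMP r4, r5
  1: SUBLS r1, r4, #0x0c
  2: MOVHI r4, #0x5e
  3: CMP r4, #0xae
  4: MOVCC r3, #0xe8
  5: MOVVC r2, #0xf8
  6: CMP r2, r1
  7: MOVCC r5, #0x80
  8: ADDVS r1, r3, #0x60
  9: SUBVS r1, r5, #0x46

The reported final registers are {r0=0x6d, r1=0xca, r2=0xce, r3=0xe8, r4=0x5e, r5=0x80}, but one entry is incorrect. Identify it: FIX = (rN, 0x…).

[0] flags=0010 → (cmp)
[1] flags=0010 LS?F → skip
[2] flags=0010 HI?T → r4=0x5e
[3] flags=1001 → (cmp)
[4] flags=1001 CC?T → r3=0xe8
[5] flags=1001 VC?F → skip
[6] flags=1000 → (cmp)
[7] flags=1000 CC?T → r5=0x80
[8] flags=1000 VS?F → skip
[9] flags=1000 VS?F → skip

FIX = (r1, 0xf5)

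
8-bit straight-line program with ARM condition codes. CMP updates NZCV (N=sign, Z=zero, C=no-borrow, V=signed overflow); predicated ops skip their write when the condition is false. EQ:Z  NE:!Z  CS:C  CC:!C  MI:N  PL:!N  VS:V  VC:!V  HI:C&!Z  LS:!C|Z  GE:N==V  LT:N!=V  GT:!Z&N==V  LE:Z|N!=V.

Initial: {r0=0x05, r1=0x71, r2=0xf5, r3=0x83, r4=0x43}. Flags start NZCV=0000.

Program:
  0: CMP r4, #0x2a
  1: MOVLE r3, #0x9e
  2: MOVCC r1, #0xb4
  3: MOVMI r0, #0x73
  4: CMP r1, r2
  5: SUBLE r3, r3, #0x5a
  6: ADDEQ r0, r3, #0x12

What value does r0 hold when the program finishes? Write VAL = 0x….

VAL = 0x05

[0] flags=0010 → (cmp)
[1] flags=0010 LE?F → skip
[2] flags=0010 CC?F → skip
[3] flags=0010 MI?F → skip
[4] flags=0000 → (cmp)
[5] flags=0000 LE?F → skip
[6] flags=0000 EQ?F → skip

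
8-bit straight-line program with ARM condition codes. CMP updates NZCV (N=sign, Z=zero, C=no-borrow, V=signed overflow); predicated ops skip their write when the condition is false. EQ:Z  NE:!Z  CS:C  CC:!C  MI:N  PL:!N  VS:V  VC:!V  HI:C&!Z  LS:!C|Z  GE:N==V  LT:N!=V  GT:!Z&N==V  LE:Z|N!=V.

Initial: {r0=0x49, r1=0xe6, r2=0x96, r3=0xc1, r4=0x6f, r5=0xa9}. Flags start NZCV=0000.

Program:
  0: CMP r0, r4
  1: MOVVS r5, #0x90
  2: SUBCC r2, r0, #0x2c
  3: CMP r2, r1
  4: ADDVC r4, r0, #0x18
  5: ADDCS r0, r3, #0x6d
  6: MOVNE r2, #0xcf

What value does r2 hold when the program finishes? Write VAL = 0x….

VAL = 0xcf

0: ✓ CMP  NZCV=1000
1: · MOVVS
2: ✓ SUBCC  r2←0x1d
3: ✓ CMP  NZCV=0000
4: ✓ ADDVC  r4←0x61
5: · ADDCS
6: ✓ MOVNE  r2←0xcf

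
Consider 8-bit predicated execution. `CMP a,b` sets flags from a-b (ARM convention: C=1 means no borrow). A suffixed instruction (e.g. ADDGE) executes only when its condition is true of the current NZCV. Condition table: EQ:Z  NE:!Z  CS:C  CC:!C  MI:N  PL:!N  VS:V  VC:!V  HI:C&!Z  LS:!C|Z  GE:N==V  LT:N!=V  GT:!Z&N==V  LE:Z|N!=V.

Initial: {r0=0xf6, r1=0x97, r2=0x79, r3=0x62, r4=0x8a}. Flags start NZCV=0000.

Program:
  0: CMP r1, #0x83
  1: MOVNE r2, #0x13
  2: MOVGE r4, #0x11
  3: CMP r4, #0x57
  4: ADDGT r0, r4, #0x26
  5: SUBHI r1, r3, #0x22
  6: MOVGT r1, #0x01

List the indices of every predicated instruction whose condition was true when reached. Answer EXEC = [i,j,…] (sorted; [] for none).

[0] flags=0010 → (cmp)
[1] flags=0010 NE?T → r2=0x13
[2] flags=0010 GE?T → r4=0x11
[3] flags=1000 → (cmp)
[4] flags=1000 GT?F → skip
[5] flags=1000 HI?F → skip
[6] flags=1000 GT?F → skip

EXEC = [1,2]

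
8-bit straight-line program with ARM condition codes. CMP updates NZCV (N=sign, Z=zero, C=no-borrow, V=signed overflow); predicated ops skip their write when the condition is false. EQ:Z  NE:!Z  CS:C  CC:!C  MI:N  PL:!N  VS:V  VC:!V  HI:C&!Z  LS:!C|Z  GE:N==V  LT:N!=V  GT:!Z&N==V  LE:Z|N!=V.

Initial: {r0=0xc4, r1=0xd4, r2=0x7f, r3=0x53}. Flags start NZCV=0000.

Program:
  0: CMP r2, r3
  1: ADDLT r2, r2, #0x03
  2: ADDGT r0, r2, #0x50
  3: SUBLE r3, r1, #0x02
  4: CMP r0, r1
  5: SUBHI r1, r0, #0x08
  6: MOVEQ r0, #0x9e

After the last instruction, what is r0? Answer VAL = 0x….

0: ✓ CMP  NZCV=0010
1: · ADDLT
2: ✓ ADDGT  r0←0xcf
3: · SUBLE
4: ✓ CMP  NZCV=1000
5: · SUBHI
6: · MOVEQ

VAL = 0xcf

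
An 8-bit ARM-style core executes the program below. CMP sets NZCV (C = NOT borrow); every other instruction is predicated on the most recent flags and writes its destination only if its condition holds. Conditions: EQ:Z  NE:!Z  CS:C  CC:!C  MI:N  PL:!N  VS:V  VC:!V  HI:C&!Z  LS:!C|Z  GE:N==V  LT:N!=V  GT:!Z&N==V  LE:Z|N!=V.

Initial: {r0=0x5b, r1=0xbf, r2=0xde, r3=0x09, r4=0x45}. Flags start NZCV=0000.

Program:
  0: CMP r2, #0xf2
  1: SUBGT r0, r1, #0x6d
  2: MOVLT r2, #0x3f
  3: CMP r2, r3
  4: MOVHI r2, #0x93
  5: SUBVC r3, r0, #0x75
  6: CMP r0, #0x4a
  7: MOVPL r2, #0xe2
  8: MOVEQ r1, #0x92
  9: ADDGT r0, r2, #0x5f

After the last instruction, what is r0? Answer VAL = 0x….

[0] flags=1000 → (cmp)
[1] flags=1000 GT?F → skip
[2] flags=1000 LT?T → r2=0x3f
[3] flags=0010 → (cmp)
[4] flags=0010 HI?T → r2=0x93
[5] flags=0010 VC?T → r3=0xe6
[6] flags=0010 → (cmp)
[7] flags=0010 PL?T → r2=0xe2
[8] flags=0010 EQ?F → skip
[9] flags=0010 GT?T → r0=0x41

VAL = 0x41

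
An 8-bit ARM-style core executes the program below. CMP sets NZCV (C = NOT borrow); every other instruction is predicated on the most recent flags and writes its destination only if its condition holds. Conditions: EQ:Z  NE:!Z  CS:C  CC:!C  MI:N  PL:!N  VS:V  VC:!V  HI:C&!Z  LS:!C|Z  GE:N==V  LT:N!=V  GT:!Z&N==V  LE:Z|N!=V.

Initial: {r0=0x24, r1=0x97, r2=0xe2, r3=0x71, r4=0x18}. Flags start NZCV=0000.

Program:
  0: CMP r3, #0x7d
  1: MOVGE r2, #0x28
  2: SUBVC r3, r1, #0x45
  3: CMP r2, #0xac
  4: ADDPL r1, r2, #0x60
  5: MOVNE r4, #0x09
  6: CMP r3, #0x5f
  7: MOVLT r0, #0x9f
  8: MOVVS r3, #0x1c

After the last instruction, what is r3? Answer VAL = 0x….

VAL = 0x52

[0] flags=1000 → (cmp)
[1] flags=1000 GE?F → skip
[2] flags=1000 VC?T → r3=0x52
[3] flags=0010 → (cmp)
[4] flags=0010 PL?T → r1=0x42
[5] flags=0010 NE?T → r4=0x09
[6] flags=1000 → (cmp)
[7] flags=1000 LT?T → r0=0x9f
[8] flags=1000 VS?F → skip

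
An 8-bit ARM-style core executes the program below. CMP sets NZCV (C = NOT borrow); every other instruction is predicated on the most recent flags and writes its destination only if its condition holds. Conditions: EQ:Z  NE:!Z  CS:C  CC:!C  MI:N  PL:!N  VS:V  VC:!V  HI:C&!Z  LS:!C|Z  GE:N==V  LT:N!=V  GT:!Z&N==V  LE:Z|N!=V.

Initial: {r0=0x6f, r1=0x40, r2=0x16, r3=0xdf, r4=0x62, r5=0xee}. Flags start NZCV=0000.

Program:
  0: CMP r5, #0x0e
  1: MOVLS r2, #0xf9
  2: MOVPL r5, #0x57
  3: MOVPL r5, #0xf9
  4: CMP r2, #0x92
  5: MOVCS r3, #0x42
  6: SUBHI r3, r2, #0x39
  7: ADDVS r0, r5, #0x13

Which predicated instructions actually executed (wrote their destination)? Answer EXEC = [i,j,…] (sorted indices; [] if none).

EXEC = [7]

0: ✓ CMP  NZCV=1010
1: · MOVLS
2: · MOVPL
3: · MOVPL
4: ✓ CMP  NZCV=1001
5: · MOVCS
6: · SUBHI
7: ✓ ADDVS  r0←0x01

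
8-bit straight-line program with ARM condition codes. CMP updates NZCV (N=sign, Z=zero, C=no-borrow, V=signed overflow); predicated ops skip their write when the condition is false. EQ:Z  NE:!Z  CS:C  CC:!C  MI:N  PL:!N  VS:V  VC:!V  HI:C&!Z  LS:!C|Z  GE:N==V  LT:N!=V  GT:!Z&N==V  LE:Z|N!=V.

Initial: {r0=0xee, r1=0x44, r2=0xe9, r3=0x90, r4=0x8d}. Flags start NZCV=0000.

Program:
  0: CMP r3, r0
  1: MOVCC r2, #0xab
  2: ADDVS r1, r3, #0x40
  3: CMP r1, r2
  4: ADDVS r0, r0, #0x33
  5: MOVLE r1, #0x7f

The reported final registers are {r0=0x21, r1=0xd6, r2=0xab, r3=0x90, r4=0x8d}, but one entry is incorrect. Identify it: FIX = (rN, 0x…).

[0] flags=1000 → (cmp)
[1] flags=1000 CC?T → r2=0xab
[2] flags=1000 VS?F → skip
[3] flags=1001 → (cmp)
[4] flags=1001 VS?T → r0=0x21
[5] flags=1001 LE?F → skip

FIX = (r1, 0x44)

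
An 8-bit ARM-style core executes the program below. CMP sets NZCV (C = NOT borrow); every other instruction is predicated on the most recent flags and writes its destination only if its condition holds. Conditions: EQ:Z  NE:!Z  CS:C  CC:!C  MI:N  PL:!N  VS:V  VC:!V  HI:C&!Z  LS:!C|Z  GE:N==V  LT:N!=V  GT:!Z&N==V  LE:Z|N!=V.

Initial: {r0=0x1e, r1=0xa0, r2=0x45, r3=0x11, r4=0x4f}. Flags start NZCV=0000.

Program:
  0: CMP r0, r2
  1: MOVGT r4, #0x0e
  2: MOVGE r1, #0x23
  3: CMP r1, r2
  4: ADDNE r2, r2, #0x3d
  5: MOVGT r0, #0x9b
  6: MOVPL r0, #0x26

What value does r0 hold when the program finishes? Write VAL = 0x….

0: ✓ CMP  NZCV=1000
1: · MOVGT
2: · MOVGE
3: ✓ CMP  NZCV=0011
4: ✓ ADDNE  r2←0x82
5: · MOVGT
6: ✓ MOVPL  r0←0x26

VAL = 0x26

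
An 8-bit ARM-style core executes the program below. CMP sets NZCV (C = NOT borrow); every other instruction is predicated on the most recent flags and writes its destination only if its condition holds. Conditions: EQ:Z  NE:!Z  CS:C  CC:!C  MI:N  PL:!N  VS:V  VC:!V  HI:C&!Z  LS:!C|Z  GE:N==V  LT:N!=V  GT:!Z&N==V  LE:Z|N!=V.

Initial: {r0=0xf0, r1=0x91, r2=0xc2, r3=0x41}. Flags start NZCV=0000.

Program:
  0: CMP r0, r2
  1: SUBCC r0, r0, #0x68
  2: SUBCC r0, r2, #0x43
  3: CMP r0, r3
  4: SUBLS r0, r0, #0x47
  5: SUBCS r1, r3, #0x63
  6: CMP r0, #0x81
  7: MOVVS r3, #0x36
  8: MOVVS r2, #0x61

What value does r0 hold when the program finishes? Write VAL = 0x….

[0] flags=0010 → (cmp)
[1] flags=0010 CC?F → skip
[2] flags=0010 CC?F → skip
[3] flags=1010 → (cmp)
[4] flags=1010 LS?F → skip
[5] flags=1010 CS?T → r1=0xde
[6] flags=0010 → (cmp)
[7] flags=0010 VS?F → skip
[8] flags=0010 VS?F → skip

VAL = 0xf0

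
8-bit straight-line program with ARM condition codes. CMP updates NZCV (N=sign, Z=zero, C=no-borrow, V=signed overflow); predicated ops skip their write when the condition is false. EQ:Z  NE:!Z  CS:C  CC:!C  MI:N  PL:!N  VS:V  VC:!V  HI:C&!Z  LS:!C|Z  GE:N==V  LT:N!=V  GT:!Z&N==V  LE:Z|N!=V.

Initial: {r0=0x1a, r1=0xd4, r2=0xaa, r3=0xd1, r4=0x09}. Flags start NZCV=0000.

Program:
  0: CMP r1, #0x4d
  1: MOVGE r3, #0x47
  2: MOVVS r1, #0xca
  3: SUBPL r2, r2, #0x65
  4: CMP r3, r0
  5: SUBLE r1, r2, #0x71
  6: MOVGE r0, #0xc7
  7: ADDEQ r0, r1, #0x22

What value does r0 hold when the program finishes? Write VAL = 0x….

0: ✓ CMP  NZCV=1010
1: · MOVGE
2: · MOVVS
3: · SUBPL
4: ✓ CMP  NZCV=1010
5: ✓ SUBLE  r1←0x39
6: · MOVGE
7: · ADDEQ

VAL = 0x1a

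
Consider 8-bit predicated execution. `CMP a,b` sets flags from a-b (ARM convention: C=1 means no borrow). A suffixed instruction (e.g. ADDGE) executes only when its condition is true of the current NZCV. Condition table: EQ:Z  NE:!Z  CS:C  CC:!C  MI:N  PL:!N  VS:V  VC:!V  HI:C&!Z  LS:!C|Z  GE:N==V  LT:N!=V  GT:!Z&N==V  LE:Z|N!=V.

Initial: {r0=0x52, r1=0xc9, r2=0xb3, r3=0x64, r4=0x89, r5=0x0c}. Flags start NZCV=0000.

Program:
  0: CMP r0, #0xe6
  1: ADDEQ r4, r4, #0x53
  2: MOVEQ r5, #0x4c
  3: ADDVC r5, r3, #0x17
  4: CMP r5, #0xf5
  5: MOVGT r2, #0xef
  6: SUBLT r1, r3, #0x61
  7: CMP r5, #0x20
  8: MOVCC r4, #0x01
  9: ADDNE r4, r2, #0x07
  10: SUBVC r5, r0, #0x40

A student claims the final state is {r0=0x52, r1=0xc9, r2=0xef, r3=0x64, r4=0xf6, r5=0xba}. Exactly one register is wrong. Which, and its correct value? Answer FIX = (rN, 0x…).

FIX = (r5, 0x12)

[0] flags=0000 → (cmp)
[1] flags=0000 EQ?F → skip
[2] flags=0000 EQ?F → skip
[3] flags=0000 VC?T → r5=0x7b
[4] flags=1001 → (cmp)
[5] flags=1001 GT?T → r2=0xef
[6] flags=1001 LT?F → skip
[7] flags=0010 → (cmp)
[8] flags=0010 CC?F → skip
[9] flags=0010 NE?T → r4=0xf6
[10] flags=0010 VC?T → r5=0x12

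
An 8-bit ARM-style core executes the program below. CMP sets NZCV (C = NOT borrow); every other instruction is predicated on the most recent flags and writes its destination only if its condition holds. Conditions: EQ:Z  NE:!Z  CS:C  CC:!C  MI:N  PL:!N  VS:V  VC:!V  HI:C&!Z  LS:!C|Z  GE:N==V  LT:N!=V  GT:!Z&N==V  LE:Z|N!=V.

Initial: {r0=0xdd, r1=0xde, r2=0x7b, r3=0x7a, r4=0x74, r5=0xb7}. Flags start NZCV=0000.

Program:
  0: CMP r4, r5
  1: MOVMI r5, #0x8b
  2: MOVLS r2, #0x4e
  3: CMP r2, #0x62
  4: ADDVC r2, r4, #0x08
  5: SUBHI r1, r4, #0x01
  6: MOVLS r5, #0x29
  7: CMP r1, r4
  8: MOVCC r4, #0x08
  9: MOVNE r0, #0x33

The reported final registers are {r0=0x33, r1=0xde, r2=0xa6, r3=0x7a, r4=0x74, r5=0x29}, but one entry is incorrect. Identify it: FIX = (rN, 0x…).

0: ✓ CMP  NZCV=1001
1: ✓ MOVMI  r5←0x8b
2: ✓ MOVLS  r2←0x4e
3: ✓ CMP  NZCV=1000
4: ✓ ADDVC  r2←0x7c
5: · SUBHI
6: ✓ MOVLS  r5←0x29
7: ✓ CMP  NZCV=0011
8: · MOVCC
9: ✓ MOVNE  r0←0x33

FIX = (r2, 0x7c)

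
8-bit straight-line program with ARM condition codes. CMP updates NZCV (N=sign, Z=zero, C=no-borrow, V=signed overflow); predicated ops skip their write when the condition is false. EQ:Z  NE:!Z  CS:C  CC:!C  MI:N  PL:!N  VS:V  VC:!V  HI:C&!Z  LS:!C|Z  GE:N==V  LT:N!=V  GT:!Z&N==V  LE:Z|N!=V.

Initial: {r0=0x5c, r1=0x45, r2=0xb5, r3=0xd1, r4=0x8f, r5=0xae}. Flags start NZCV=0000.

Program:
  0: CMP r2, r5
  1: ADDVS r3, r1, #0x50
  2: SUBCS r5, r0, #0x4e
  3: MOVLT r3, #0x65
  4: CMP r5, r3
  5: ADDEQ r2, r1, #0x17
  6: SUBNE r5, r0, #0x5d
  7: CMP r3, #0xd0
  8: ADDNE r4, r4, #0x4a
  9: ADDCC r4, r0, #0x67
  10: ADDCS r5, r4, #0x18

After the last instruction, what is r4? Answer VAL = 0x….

0: ✓ CMP  NZCV=0010
1: · ADDVS
2: ✓ SUBCS  r5←0x0e
3: · MOVLT
4: ✓ CMP  NZCV=0000
5: · ADDEQ
6: ✓ SUBNE  r5←0xff
7: ✓ CMP  NZCV=0010
8: ✓ ADDNE  r4←0xd9
9: · ADDCC
10: ✓ ADDCS  r5←0xf1

VAL = 0xd9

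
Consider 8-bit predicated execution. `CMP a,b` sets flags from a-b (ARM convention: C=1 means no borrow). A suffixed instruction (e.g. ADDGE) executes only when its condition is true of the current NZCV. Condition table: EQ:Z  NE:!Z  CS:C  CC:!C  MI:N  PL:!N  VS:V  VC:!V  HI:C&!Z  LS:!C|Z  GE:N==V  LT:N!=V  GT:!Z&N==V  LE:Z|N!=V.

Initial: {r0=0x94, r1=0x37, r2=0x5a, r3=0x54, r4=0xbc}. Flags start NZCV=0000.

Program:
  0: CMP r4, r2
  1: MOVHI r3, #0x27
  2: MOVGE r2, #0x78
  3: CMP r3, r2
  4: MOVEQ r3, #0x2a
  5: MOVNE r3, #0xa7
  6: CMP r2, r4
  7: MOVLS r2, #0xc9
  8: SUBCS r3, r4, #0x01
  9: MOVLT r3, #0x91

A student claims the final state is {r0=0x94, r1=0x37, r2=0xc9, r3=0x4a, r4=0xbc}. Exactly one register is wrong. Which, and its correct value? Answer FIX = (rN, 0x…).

FIX = (r3, 0xa7)

0: ✓ CMP  NZCV=0011
1: ✓ MOVHI  r3←0x27
2: · MOVGE
3: ✓ CMP  NZCV=1000
4: · MOVEQ
5: ✓ MOVNE  r3←0xa7
6: ✓ CMP  NZCV=1001
7: ✓ MOVLS  r2←0xc9
8: · SUBCS
9: · MOVLT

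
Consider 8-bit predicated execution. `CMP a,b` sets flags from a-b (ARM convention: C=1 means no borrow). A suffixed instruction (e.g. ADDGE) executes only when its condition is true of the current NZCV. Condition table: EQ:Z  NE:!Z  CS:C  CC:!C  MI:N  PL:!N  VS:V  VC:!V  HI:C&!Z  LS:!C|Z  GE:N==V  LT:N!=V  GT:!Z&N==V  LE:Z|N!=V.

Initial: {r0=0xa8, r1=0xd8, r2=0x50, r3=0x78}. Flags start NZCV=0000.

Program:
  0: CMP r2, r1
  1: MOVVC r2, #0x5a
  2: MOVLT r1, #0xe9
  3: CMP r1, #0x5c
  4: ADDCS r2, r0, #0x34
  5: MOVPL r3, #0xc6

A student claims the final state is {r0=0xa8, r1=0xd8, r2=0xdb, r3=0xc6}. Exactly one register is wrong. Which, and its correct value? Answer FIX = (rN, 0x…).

[0] flags=0000 → (cmp)
[1] flags=0000 VC?T → r2=0x5a
[2] flags=0000 LT?F → skip
[3] flags=0011 → (cmp)
[4] flags=0011 CS?T → r2=0xdc
[5] flags=0011 PL?T → r3=0xc6

FIX = (r2, 0xdc)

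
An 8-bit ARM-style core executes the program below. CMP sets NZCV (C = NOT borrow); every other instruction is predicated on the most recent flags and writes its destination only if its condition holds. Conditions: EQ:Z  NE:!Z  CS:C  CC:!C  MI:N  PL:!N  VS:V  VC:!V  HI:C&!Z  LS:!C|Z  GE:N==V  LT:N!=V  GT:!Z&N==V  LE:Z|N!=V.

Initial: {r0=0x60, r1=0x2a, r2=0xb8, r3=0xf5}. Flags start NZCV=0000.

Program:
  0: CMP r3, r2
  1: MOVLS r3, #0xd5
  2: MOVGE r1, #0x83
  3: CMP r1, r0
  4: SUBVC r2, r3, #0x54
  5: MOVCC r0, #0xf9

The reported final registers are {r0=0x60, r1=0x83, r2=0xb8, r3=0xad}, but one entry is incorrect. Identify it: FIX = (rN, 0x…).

FIX = (r3, 0xf5)

[0] flags=0010 → (cmp)
[1] flags=0010 LS?F → skip
[2] flags=0010 GE?T → r1=0x83
[3] flags=0011 → (cmp)
[4] flags=0011 VC?F → skip
[5] flags=0011 CC?F → skip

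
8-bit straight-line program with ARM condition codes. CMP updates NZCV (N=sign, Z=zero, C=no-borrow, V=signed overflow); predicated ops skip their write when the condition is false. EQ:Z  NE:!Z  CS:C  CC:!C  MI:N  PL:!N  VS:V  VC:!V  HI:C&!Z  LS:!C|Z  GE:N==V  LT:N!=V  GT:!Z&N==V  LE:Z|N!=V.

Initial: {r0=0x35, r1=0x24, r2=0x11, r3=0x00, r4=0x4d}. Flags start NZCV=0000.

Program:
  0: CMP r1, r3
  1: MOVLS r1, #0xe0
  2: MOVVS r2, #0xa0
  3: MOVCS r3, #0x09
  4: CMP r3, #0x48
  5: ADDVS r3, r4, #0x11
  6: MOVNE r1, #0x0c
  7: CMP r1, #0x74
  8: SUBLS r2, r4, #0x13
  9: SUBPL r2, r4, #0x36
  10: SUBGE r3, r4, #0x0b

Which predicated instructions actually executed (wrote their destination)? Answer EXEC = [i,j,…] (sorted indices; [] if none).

EXEC = [3,6,8]

0: ✓ CMP  NZCV=0010
1: · MOVLS
2: · MOVVS
3: ✓ MOVCS  r3←0x09
4: ✓ CMP  NZCV=1000
5: · ADDVS
6: ✓ MOVNE  r1←0x0c
7: ✓ CMP  NZCV=1000
8: ✓ SUBLS  r2←0x3a
9: · SUBPL
10: · SUBGE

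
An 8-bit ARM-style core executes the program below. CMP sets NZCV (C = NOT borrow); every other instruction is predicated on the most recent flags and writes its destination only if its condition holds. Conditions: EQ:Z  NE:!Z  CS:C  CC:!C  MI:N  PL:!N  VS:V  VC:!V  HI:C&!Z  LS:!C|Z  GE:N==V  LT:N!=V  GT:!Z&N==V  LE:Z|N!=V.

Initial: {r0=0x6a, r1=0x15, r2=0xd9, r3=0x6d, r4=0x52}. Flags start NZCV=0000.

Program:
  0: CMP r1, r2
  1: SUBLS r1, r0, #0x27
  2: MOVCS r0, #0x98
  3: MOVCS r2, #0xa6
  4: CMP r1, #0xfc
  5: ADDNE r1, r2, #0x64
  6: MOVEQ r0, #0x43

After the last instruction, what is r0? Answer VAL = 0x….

0: ✓ CMP  NZCV=0000
1: ✓ SUBLS  r1←0x43
2: · MOVCS
3: · MOVCS
4: ✓ CMP  NZCV=0000
5: ✓ ADDNE  r1←0x3d
6: · MOVEQ

VAL = 0x6a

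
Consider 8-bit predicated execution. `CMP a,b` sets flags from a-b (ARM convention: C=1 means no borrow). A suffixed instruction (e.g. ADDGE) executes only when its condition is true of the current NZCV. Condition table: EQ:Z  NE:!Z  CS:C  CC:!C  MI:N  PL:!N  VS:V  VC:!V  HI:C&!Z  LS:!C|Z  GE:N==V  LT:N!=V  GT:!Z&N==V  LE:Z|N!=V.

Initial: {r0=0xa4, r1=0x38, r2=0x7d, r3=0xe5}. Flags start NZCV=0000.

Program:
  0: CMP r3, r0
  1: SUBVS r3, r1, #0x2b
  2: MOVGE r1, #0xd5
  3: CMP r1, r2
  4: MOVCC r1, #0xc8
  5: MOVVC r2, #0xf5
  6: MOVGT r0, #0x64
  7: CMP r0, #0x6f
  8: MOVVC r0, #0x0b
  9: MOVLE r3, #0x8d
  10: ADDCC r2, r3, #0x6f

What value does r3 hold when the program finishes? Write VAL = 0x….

0: ✓ CMP  NZCV=0010
1: · SUBVS
2: ✓ MOVGE  r1←0xd5
3: ✓ CMP  NZCV=0011
4: · MOVCC
5: · MOVVC
6: · MOVGT
7: ✓ CMP  NZCV=0011
8: · MOVVC
9: ✓ MOVLE  r3←0x8d
10: · ADDCC

VAL = 0x8d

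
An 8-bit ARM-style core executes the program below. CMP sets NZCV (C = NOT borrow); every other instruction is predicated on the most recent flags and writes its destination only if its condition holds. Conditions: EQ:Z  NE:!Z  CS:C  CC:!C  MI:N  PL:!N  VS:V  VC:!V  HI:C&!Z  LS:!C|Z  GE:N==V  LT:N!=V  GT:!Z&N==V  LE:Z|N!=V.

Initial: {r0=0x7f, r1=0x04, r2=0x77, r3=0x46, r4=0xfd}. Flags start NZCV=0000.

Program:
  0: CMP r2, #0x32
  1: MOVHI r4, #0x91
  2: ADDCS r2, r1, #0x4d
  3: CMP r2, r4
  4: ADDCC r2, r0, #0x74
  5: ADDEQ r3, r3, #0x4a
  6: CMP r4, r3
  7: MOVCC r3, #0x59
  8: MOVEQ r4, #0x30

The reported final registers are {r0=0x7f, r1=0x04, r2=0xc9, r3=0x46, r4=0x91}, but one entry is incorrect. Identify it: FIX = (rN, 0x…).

0: ✓ CMP  NZCV=0010
1: ✓ MOVHI  r4←0x91
2: ✓ ADDCS  r2←0x51
3: ✓ CMP  NZCV=1001
4: ✓ ADDCC  r2←0xf3
5: · ADDEQ
6: ✓ CMP  NZCV=0011
7: · MOVCC
8: · MOVEQ

FIX = (r2, 0xf3)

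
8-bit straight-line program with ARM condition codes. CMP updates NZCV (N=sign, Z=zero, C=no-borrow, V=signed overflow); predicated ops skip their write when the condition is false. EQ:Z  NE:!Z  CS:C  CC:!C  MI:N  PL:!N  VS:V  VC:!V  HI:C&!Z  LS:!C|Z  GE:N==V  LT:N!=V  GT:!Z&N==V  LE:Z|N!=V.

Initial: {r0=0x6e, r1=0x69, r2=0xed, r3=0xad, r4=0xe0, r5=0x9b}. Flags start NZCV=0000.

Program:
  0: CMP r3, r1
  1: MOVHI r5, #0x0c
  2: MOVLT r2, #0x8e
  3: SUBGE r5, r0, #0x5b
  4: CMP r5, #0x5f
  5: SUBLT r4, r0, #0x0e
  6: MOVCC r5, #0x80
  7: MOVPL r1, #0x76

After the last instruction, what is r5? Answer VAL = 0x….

0: ✓ CMP  NZCV=0011
1: ✓ MOVHI  r5←0x0c
2: ✓ MOVLT  r2←0x8e
3: · SUBGE
4: ✓ CMP  NZCV=1000
5: ✓ SUBLT  r4←0x60
6: ✓ MOVCC  r5←0x80
7: · MOVPL

VAL = 0x80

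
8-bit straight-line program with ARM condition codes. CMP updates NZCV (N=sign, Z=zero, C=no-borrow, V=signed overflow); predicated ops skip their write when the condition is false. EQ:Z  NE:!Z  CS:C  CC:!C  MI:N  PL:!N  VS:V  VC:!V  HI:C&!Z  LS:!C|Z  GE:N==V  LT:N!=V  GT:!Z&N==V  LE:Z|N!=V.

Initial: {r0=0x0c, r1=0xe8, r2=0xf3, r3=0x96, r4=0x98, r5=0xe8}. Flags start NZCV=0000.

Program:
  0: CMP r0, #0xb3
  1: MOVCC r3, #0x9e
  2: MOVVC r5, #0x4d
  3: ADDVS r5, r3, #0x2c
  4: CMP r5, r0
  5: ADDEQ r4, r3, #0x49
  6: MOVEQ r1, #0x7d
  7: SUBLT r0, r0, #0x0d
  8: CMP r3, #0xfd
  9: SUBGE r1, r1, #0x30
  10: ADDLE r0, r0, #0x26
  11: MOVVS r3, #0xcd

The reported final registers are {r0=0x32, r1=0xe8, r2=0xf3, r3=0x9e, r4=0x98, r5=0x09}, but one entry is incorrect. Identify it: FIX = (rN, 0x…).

[0] flags=0000 → (cmp)
[1] flags=0000 CC?T → r3=0x9e
[2] flags=0000 VC?T → r5=0x4d
[3] flags=0000 VS?F → skip
[4] flags=0010 → (cmp)
[5] flags=0010 EQ?F → skip
[6] flags=0010 EQ?F → skip
[7] flags=0010 LT?F → skip
[8] flags=1000 → (cmp)
[9] flags=1000 GE?F → skip
[10] flags=1000 LE?T → r0=0x32
[11] flags=1000 VS?F → skip

FIX = (r5, 0x4d)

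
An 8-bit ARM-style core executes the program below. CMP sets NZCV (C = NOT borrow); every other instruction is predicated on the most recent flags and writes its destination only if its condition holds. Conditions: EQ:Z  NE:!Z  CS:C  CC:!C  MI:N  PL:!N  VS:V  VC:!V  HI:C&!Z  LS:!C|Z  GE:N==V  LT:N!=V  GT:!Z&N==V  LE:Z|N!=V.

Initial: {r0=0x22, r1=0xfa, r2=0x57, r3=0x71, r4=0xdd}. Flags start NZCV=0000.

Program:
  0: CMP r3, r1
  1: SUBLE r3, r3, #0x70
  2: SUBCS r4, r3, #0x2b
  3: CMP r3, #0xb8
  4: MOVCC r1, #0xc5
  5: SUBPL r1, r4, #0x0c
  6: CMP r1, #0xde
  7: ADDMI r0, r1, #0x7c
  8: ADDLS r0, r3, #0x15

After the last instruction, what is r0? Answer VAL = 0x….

VAL = 0x86

0: ✓ CMP  NZCV=0000
1: · SUBLE
2: · SUBCS
3: ✓ CMP  NZCV=1001
4: ✓ MOVCC  r1←0xc5
5: · SUBPL
6: ✓ CMP  NZCV=1000
7: ✓ ADDMI  r0←0x41
8: ✓ ADDLS  r0←0x86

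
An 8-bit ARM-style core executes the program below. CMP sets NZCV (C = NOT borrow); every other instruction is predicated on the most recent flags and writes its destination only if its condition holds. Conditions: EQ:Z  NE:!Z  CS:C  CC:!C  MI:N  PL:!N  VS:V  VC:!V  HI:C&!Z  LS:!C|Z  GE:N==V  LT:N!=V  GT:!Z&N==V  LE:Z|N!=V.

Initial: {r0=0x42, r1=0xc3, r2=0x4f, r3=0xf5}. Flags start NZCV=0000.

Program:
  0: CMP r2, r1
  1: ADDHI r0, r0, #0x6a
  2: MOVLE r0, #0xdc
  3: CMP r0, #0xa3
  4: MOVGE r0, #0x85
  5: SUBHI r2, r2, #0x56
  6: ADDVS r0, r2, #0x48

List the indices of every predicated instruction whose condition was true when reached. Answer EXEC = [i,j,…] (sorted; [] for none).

[0] flags=1001 → (cmp)
[1] flags=1001 HI?F → skip
[2] flags=1001 LE?F → skip
[3] flags=1001 → (cmp)
[4] flags=1001 GE?T → r0=0x85
[5] flags=1001 HI?F → skip
[6] flags=1001 VS?T → r0=0x97

EXEC = [4,6]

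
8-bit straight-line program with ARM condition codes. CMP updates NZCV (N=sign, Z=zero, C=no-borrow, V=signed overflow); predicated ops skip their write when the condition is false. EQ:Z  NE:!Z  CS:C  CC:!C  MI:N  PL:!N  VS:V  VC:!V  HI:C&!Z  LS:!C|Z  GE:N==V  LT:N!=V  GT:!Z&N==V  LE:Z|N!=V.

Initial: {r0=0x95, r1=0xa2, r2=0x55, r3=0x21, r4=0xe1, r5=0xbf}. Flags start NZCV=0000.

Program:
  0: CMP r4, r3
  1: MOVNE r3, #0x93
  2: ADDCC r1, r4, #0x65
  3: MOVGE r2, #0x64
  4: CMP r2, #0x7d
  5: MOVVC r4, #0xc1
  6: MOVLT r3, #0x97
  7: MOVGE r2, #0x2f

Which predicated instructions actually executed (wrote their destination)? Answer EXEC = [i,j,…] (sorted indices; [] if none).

0: ✓ CMP  NZCV=1010
1: ✓ MOVNE  r3←0x93
2: · ADDCC
3: · MOVGE
4: ✓ CMP  NZCV=1000
5: ✓ MOVVC  r4←0xc1
6: ✓ MOVLT  r3←0x97
7: · MOVGE

EXEC = [1,5,6]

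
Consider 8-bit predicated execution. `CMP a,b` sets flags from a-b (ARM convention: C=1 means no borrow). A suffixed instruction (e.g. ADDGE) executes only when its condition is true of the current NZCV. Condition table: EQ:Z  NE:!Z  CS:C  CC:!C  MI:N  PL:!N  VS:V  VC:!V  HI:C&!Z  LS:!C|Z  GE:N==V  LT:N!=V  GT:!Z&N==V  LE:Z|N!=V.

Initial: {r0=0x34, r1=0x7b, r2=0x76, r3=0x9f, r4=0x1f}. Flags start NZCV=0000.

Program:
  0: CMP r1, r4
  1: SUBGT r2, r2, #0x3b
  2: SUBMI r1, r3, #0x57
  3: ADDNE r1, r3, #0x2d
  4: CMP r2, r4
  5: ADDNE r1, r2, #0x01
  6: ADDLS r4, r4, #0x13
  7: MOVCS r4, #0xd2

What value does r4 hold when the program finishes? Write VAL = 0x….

VAL = 0xd2

[0] flags=0010 → (cmp)
[1] flags=0010 GT?T → r2=0x3b
[2] flags=0010 MI?F → skip
[3] flags=0010 NE?T → r1=0xcc
[4] flags=0010 → (cmp)
[5] flags=0010 NE?T → r1=0x3c
[6] flags=0010 LS?F → skip
[7] flags=0010 CS?T → r4=0xd2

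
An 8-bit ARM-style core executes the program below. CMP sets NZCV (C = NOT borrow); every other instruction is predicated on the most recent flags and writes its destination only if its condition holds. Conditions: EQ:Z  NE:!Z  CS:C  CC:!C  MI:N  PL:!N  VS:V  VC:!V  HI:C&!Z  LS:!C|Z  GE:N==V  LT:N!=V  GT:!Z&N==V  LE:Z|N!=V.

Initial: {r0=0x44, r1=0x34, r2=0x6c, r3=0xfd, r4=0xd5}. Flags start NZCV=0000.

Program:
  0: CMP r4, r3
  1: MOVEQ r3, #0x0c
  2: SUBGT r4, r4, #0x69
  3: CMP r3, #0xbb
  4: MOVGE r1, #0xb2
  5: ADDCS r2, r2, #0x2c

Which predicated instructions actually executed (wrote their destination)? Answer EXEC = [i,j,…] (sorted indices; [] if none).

EXEC = [4,5]

0: ✓ CMP  NZCV=1000
1: · MOVEQ
2: · SUBGT
3: ✓ CMP  NZCV=0010
4: ✓ MOVGE  r1←0xb2
5: ✓ ADDCS  r2←0x98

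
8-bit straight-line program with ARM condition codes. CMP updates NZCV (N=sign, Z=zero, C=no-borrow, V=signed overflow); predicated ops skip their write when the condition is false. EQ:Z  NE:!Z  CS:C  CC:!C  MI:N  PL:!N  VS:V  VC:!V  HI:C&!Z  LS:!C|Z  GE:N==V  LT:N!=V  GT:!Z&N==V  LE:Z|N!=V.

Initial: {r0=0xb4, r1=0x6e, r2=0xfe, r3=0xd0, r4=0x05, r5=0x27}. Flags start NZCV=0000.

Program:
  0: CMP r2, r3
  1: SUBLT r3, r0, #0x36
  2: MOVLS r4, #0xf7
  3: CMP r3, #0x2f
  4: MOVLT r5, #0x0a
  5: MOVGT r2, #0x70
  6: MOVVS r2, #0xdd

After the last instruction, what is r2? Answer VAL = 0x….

0: ✓ CMP  NZCV=0010
1: · SUBLT
2: · MOVLS
3: ✓ CMP  NZCV=1010
4: ✓ MOVLT  r5←0x0a
5: · MOVGT
6: · MOVVS

VAL = 0xfe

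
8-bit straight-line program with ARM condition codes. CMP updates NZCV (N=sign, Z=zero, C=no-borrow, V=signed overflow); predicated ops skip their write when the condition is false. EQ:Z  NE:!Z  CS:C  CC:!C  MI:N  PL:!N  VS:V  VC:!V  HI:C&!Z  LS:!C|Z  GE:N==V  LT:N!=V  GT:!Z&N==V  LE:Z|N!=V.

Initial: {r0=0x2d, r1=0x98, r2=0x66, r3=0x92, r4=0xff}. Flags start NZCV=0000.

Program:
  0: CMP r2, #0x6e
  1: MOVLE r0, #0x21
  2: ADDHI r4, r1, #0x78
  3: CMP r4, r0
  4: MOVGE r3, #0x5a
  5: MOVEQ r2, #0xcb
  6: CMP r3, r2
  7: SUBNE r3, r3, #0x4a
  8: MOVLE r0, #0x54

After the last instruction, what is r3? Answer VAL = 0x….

VAL = 0x48

0: ✓ CMP  NZCV=1000
1: ✓ MOVLE  r0←0x21
2: · ADDHI
3: ✓ CMP  NZCV=1010
4: · MOVGE
5: · MOVEQ
6: ✓ CMP  NZCV=0011
7: ✓ SUBNE  r3←0x48
8: ✓ MOVLE  r0←0x54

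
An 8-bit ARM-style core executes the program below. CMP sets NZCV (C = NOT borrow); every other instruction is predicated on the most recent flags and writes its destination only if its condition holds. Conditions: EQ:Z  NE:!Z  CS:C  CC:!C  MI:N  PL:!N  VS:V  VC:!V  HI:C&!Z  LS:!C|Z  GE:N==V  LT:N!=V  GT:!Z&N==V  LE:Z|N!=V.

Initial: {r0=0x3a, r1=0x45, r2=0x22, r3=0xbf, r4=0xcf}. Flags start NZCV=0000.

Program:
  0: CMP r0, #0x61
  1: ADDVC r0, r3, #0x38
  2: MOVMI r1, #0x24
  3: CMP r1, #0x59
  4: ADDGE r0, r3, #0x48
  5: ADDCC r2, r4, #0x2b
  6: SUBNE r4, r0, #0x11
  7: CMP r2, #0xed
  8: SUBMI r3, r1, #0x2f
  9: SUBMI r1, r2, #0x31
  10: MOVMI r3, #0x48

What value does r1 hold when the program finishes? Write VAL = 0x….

VAL = 0x24

0: ✓ CMP  NZCV=1000
1: ✓ ADDVC  r0←0xf7
2: ✓ MOVMI  r1←0x24
3: ✓ CMP  NZCV=1000
4: · ADDGE
5: ✓ ADDCC  r2←0xfa
6: ✓ SUBNE  r4←0xe6
7: ✓ CMP  NZCV=0010
8: · SUBMI
9: · SUBMI
10: · MOVMI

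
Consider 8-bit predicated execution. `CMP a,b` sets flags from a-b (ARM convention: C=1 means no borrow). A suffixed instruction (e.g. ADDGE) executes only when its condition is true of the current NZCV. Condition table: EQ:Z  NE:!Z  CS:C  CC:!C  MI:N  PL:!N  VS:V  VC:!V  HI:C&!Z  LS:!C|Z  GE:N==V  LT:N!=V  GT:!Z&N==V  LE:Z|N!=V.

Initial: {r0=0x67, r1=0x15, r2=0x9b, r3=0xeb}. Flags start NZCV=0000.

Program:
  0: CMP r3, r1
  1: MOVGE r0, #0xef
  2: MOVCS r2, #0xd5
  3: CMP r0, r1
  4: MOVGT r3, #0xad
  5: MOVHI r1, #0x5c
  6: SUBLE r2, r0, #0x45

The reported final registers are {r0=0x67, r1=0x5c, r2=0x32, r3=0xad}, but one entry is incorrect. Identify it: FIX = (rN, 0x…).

[0] flags=1010 → (cmp)
[1] flags=1010 GE?F → skip
[2] flags=1010 CS?T → r2=0xd5
[3] flags=0010 → (cmp)
[4] flags=0010 GT?T → r3=0xad
[5] flags=0010 HI?T → r1=0x5c
[6] flags=0010 LE?F → skip

FIX = (r2, 0xd5)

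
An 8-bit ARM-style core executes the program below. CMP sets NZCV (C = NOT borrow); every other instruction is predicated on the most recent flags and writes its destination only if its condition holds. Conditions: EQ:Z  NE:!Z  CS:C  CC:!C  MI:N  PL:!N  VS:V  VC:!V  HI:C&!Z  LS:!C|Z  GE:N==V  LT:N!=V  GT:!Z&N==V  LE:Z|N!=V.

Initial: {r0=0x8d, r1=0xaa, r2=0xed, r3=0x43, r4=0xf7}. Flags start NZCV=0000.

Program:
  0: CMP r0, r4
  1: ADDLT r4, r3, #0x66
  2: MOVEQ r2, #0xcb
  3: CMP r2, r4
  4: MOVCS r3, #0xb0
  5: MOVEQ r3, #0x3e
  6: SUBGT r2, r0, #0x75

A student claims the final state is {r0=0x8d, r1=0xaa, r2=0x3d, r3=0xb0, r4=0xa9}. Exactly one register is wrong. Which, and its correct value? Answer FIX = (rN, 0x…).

[0] flags=1000 → (cmp)
[1] flags=1000 LT?T → r4=0xa9
[2] flags=1000 EQ?F → skip
[3] flags=0010 → (cmp)
[4] flags=0010 CS?T → r3=0xb0
[5] flags=0010 EQ?F → skip
[6] flags=0010 GT?T → r2=0x18

FIX = (r2, 0x18)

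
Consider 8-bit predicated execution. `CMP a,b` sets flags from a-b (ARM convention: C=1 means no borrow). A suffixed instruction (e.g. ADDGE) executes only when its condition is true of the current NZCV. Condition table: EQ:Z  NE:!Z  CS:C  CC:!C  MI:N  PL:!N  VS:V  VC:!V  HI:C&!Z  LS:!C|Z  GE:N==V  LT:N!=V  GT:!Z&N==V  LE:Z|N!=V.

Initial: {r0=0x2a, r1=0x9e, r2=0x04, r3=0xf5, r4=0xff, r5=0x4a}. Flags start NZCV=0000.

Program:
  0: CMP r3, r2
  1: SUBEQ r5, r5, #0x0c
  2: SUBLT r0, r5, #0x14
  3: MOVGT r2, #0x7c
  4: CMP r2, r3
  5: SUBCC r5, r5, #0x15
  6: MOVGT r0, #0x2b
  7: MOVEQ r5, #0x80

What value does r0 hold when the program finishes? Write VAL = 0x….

VAL = 0x2b

0: ✓ CMP  NZCV=1010
1: · SUBEQ
2: ✓ SUBLT  r0←0x36
3: · MOVGT
4: ✓ CMP  NZCV=0000
5: ✓ SUBCC  r5←0x35
6: ✓ MOVGT  r0←0x2b
7: · MOVEQ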